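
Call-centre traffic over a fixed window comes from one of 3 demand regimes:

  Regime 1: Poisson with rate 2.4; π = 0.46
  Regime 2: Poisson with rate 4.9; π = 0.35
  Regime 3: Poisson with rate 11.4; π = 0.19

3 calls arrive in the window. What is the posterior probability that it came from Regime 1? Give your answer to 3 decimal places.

The responsibility of component k is w_k f_k(x) divided by Σ_j w_j f_j(x).
Component likelihoods at x = 3 calls:
  f_1 = 0.209014
  f_2 = 0.146014
  f_3 = 0.00276443
Unnormalised posteriors:
  w_1·f_1 = 0.46 × 0.209014 = 0.0961465
  w_2·f_2 = 0.35 × 0.146014 = 0.0511048
  w_3·f_3 = 0.19 × 0.00276443 = 0.000525242
Sum: 0.0961465 + 0.0511048 + 0.000525242 = 0.147777
Responsibility of Regime 1: 0.0961465 / 0.147777 ≈ 0.651

0.651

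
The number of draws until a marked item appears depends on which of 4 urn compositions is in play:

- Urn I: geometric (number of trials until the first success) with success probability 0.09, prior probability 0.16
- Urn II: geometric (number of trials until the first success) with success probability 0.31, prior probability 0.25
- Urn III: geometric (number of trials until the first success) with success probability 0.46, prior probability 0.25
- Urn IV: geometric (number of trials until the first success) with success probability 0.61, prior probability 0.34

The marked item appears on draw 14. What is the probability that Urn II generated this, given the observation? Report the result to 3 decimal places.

0.127

Posterior ∝ prior × likelihood, so P(k | x) ∝ π_k f_k(x); normalise over all components.
Evaluate each component's likelihood at the observed value:
  p_I = 0.0264107
  p_II = 0.00249115
  p_III = 0.000152713
  p_IV = 2.94557e-06
Prior × likelihood for each component:
  π_I·p_I = 0.16 × 0.0264107 = 0.00422572
  π_II·p_II = 0.25 × 0.00249115 = 0.000622787
  π_III·p_III = 0.25 × 0.000152713 = 3.81783e-05
  π_IV·p_IV = 0.34 × 2.94557e-06 = 1.00149e-06
Marginal: 0.00422572 + 0.000622787 + 3.81783e-05 + 1.00149e-06 = 0.00488769
So the posterior for Urn II is 0.000622787 / 0.00488769 ≈ 0.127.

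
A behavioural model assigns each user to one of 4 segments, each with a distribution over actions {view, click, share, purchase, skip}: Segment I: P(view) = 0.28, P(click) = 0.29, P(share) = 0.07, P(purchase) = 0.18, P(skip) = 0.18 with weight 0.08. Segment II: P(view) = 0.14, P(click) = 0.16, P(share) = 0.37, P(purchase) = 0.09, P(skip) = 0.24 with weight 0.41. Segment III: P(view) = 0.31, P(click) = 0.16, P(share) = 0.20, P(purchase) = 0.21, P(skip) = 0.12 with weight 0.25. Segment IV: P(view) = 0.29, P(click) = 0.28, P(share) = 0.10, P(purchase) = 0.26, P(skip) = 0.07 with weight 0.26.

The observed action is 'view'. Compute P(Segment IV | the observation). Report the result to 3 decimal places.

0.324

P(component k | x) = π_k·f_k(x) / marginal(x), where marginal(x) = Σ_j π_j·f_j(x).
Evaluate each component's likelihood at the observed value:
  f_I = 0.28
  f_II = 0.14
  f_III = 0.31
  f_IV = 0.29
Prior × likelihood for each component:
  π_I·f_I = 0.08 × 0.28 = 0.0224
  π_II·f_II = 0.41 × 0.14 = 0.0574
  π_III·f_III = 0.25 × 0.31 = 0.0775
  π_IV·f_IV = 0.26 × 0.29 = 0.0754
Normaliser: 0.0224 + 0.0574 + 0.0775 + 0.0754 = 0.2327
P(Segment IV | x) ≈ 0.324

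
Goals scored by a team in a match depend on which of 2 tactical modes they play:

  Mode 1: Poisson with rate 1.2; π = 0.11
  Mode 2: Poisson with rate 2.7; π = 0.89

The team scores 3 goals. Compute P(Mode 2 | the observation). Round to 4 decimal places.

By Bayes' theorem, P(k | x) = w_k f_k(x) / Σ_j w_j f_j(x).
Poisson probabilities:
  L_1 = 0.0867439
  L_2 = 0.220468
Unnormalised posteriors:
  w_1·L_1 = 0.11 × 0.0867439 = 0.00954183
  w_2·L_2 = 0.89 × 0.220468 = 0.196216
Evidence: 0.00954183 + 0.196216 = 0.205758
P(Mode 2 | the observation) ≈ 0.9536

0.9536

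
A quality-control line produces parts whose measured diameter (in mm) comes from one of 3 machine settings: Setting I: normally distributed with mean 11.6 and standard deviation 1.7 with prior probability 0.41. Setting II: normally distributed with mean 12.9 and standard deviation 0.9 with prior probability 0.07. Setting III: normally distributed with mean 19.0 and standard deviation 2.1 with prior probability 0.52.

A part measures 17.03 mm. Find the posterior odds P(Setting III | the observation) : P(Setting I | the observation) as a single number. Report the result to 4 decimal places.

Since P(k|x) ∝ π_k f_k(x), the posterior odds are π_i f_i(x) / (π_j f_j(x)).
Normal densities:
  L_I = (1/(1.7·√(2π)))·exp(−(17.03−11.6)²/(2·1.7²)) = 0.234672·exp(-5.10119) = 0.00142903
  L_II = (1/(0.9·√(2π)))·exp(−(17.03−12.9)²/(2·0.9²)) = 0.443269·exp(-10.52895) = 1.18578e-05
  L_III = (1/(2.1·√(2π)))·exp(−(17.03−19.0)²/(2·2.1²)) = 0.189973·exp(-0.44001) = 0.122348
0.0636209 / 0.000585902 ≈ 108.5863

108.5863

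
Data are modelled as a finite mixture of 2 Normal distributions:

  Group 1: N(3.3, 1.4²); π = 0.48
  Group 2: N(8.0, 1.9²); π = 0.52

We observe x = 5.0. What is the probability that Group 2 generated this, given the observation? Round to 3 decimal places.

By Bayes' theorem, P(k | x) = P(Z=k) f_k(x) / Σ_j P(Z=j) f_j(x).
Component likelihoods at x = 5.0:
  f_1 = (1/(1.4·√(2π)))·exp(−(5.0−3.3)²/(2·1.4²)) = 0.284959·exp(-0.73724) = 0.136333
  f_2 = (1/(1.9·√(2π)))·exp(−(5.0−8.0)²/(2·1.9²)) = 0.209970·exp(-1.24654) = 0.060366
Unnormalised posteriors:
  P(Z=1)·f_1 = 0.48 × 0.136333 = 0.0654398
  P(Z=2)·f_2 = 0.52 × 0.060366 = 0.0313903
Evidence: 0.0654398 + 0.0313903 = 0.0968301
So the posterior for Group 2 is 0.0313903 / 0.0968301 ≈ 0.324.

0.324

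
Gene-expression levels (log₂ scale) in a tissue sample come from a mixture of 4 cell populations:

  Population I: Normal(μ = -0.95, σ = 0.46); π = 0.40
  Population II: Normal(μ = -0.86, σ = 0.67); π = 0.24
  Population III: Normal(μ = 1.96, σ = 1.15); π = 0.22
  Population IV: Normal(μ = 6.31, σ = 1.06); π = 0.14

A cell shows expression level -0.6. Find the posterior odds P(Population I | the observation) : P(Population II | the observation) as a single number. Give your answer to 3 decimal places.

The posterior odds equal the prior odds times the likelihood ratio: (w_i/w_j)·(f_i(x)/f_j(x)).
Component likelihoods at x = -0.6:
  p_I = (1/(0.46·√(2π)))·exp(−(-0.6−-0.95)²/(2·0.46²)) = 0.867266·exp(-0.28946) = 0.649293
  p_II = (1/(0.67·√(2π)))·exp(−(-0.6−-0.86)²/(2·0.67²)) = 0.595436·exp(-0.07530) = 0.552249
  p_III = (1/(1.15·√(2π)))·exp(−(-0.6−1.96)²/(2·1.15²)) = 0.346906·exp(-2.47773) = 0.029117
  p_IV = (1/(1.06·√(2π)))·exp(−(-0.6−6.31)²/(2·1.06²)) = 0.376361·exp(-21.24782) = 2.22738e-10
Odds = (0.40/0.24) × (0.649293/0.552249) = 1.66667 × 1.17573 ≈ 1.960

1.960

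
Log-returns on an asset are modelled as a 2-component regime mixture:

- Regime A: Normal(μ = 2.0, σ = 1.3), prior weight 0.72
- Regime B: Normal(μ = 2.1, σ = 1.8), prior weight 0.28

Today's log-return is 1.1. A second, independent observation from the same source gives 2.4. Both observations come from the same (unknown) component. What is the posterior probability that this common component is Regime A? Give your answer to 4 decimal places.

By Bayes' theorem, P(k | x) = π_k f_k(x) / Σ_j π_j f_j(x).
Since both observations come from the same component, the likelihood for component k is f_k(x₁)·f_k(x₂).
  f_A = [(1/(1.3·√(2π)))·exp(−(1.1−2.0)²/(2·1.3²)) = 0.306879·exp(-0.23964) = 0.241485] × [0.29269] = 0.0706803
  f_B = [(1/(1.8·√(2π)))·exp(−(1.1−2.1)²/(2·1.8²)) = 0.221635·exp(-0.15432) = 0.18994] × [0.218578] = 0.0415167
Weight by the priors:
  π_A·f_A = 0.72 × 0.0706803 = 0.0508898
  π_B·f_B = 0.28 × 0.0415167 = 0.0116247
Sum: 0.0508898 + 0.0116247 = 0.0625145
So the posterior for Regime A is 0.0508898 / 0.0625145 ≈ 0.8140.

0.8140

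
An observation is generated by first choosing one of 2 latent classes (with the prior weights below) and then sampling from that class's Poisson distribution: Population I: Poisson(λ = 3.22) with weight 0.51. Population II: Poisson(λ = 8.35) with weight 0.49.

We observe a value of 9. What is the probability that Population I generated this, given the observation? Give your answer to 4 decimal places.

Posterior ∝ prior × likelihood, so P(k | x) ∝ π_k f_k(x); normalise over all components.
Poisson probabilities:
  f_I = 0.00409743
  f_II = 0.128545
Prior × likelihood for each component:
  π_I·f_I = 0.51 × 0.00409743 = 0.00208969
  π_II·f_II = 0.49 × 0.128545 = 0.0629872
Denominator: 0.00208969 + 0.0629872 = 0.0650769
P(Population I | x) ≈ 0.0321

0.0321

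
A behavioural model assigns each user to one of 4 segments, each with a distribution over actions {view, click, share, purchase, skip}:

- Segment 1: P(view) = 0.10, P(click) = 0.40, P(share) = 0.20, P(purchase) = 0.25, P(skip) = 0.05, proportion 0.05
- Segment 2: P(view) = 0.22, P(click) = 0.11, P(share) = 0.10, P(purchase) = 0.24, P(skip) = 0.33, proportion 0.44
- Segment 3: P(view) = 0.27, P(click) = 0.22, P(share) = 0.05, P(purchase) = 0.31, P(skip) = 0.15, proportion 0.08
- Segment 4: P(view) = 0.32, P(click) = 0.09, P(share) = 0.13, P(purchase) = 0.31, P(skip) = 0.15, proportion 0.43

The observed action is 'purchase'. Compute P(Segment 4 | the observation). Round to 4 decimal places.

0.4826

By Bayes' theorem, P(k | x) = π_k f_k(x) / Σ_j π_j f_j(x).
Categorical probabilities:
  f_1 = 0.25
  f_2 = 0.24
  f_3 = 0.31
  f_4 = 0.31
Unnormalised posteriors:
  π_1·f_1 = 0.05 × 0.25 = 0.0125
  π_2·f_2 = 0.44 × 0.24 = 0.1056
  π_3·f_3 = 0.08 × 0.31 = 0.0248
  π_4·f_4 = 0.43 × 0.31 = 0.1333
Normaliser: 0.0125 + 0.1056 + 0.0248 + 0.1333 = 0.2762
So the posterior for Segment 4 is 0.1333 / 0.2762 ≈ 0.4826.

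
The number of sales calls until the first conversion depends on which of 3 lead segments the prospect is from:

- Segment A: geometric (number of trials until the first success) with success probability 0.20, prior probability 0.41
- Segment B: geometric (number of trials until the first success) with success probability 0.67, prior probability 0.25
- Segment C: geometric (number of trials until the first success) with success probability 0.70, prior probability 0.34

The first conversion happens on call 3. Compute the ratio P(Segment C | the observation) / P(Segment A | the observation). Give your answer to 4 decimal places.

Posterior odds = (P(Z=i) f_i(x)) / (P(Z=j) f_j(x)); the normalising sum cancels.
Geometric probabilities:
  f_A = 0.128
  f_B = 0.072963
  f_C = 0.063
0.02142 / 0.05248 ≈ 0.4082

0.4082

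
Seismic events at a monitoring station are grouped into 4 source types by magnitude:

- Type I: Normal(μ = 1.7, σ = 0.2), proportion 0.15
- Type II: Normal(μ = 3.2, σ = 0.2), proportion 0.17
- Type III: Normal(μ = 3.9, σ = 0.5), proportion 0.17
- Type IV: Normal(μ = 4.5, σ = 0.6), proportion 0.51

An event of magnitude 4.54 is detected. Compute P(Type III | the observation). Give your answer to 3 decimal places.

0.150

The responsibility of component k is π_k f_k(x) divided by Σ_j π_j f_j(x).
Normal densities:
  p_I = 3.26821e-44
  p_II = 3.56566e-10
  p_III = 0.351695
  p_IV = 0.663428
Multiply by the mixture weights:
  π_I·p_I = 0.15 × 3.26821e-44 = 4.90232e-45
  π_II·p_II = 0.17 × 3.56566e-10 = 6.06163e-11
  π_III·p_III = 0.17 × 0.351695 = 0.0597881
  π_IV·p_IV = 0.51 × 0.663428 = 0.338348
Marginal: 4.90232e-45 + 6.06163e-11 + 0.0597881 + 0.338348 = 0.398136
P(Type III | the observation) = 0.0597881 / 0.398136 ≈ 0.150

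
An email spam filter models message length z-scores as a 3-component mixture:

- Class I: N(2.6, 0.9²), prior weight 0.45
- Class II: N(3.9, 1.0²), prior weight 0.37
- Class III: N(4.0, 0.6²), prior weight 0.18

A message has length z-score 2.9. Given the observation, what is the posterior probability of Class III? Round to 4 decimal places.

By Bayes' theorem, P(k | x) = π_k f_k(x) / Σ_j π_j f_j(x).
Evaluate each component's likelihood at the observed value:
  f_I = (1/(0.9·√(2π)))·exp(−(2.9−2.6)²/(2·0.9²)) = 0.443269·exp(-0.05556) = 0.419315
  f_II = (1/(1.0·√(2π)))·exp(−(2.9−3.9)²/(2·1.0²)) = 0.398942·exp(-0.50000) = 0.241971
  f_III = (1/(0.6·√(2π)))·exp(−(2.9−4.0)²/(2·0.6²)) = 0.664904·exp(-1.68056) = 0.123852
Unnormalised posteriors:
  π_I·f_I = 0.45 × 0.419315 = 0.188692
  π_II·f_II = 0.37 × 0.241971 = 0.0895292
  π_III·f_III = 0.18 × 0.123852 = 0.0222933
Marginal: 0.188692 + 0.0895292 + 0.0222933 = 0.300514
Responsibility of Class III: 0.0222933 / 0.300514 ≈ 0.0742

0.0742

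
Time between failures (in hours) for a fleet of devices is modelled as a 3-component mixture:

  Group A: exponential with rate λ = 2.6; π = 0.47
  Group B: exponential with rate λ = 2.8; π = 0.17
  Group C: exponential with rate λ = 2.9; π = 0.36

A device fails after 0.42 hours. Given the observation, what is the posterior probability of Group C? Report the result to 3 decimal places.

0.357

The responsibility of component k is P(Z=k) f_k(x) divided by Σ_j P(Z=j) f_j(x).
Component likelihoods at x = 0.42 hours:
  L_A = 2.6·e^(−2.6·0.42) = 2.6·e^(−1.0920) = 0.872416
  L_B = 2.8·e^(−2.8·0.42) = 2.8·e^(−1.1760) = 0.863829
  L_C = 2.9·e^(−2.9·0.42) = 2.9·e^(−1.2180) = 0.857882
Multiply by the mixture weights:
  P(Z=A)·L_A = 0.47 × 0.872416 = 0.410036
  P(Z=B)·L_B = 0.17 × 0.863829 = 0.146851
  P(Z=C)·L_C = 0.36 × 0.857882 = 0.308837
Sum: 0.410036 + 0.146851 + 0.308837 = 0.865724
P(Group C | 0.42 hours) = 0.308837 / 0.865724 ≈ 0.357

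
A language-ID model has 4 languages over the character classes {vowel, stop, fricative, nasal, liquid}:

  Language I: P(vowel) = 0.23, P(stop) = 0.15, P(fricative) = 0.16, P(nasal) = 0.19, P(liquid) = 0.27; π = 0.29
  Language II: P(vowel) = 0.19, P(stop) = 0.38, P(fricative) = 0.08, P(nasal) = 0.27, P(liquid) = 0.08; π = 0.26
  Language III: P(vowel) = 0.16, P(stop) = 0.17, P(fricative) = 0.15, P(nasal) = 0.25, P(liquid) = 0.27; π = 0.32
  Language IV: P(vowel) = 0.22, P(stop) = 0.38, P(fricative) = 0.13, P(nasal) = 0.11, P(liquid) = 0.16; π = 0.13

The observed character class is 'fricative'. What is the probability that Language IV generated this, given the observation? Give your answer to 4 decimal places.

0.1279

Apply Bayes' rule: the posterior for each component is proportional to its prior times its likelihood at x.
Component likelihoods at x = 'fricative':
  f_I = P(fricative | comp) = 0.16
  f_II = P(fricative | comp) = 0.08
  f_III = P(fricative | comp) = 0.15
  f_IV = P(fricative | comp) = 0.13
Unnormalised posteriors:
  P(Z=I)·f_I = 0.29 × 0.16 = 0.0464
  P(Z=II)·f_II = 0.26 × 0.08 = 0.0208
  P(Z=III)·f_III = 0.32 × 0.15 = 0.048
  P(Z=IV)·f_IV = 0.13 × 0.13 = 0.0169
Normaliser: 0.0464 + 0.0208 + 0.048 + 0.0169 = 0.1321
P(Language IV | the observation) ≈ 0.1279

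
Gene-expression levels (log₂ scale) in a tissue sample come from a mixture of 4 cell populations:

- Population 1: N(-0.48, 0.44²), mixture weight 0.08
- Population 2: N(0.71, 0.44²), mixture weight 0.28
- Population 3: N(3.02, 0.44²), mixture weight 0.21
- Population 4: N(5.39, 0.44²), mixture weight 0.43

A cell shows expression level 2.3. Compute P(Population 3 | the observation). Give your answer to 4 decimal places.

Apply Bayes' rule: the posterior for each component is proportional to its prior times its likelihood at x.
Evaluate each component's likelihood at the observed value:
  L_1 = (1/(0.44·√(2π)))·exp(−(2.3−-0.48)²/(2·0.44²)) = 0.906687·exp(-19.95971) = 1.94565e-09
  L_2 = (1/(0.44·√(2π)))·exp(−(2.3−0.71)²/(2·0.44²)) = 0.906687·exp(-6.52918) = 0.00132394
  L_3 = (1/(0.44·√(2π)))·exp(−(2.3−3.02)²/(2·0.44²)) = 0.906687·exp(-1.33884) = 0.237687
  L_4 = (1/(0.44·√(2π)))·exp(−(2.3−5.39)²/(2·0.44²)) = 0.906687·exp(-24.65935) = 1.77026e-11
Prior × likelihood for each component:
  π_1·L_1 = 0.08 × 1.94565e-09 = 1.55652e-10
  π_2·L_2 = 0.28 × 0.00132394 = 0.000370704
  π_3·L_3 = 0.21 × 0.237687 = 0.0499143
  π_4·L_4 = 0.43 × 1.77026e-11 = 7.61214e-12
Denominator: 1.55652e-10 + 0.000370704 + 0.0499143 + 7.61214e-12 = 0.050285
So the posterior for Population 3 is 0.0499143 / 0.050285 ≈ 0.9926.

0.9926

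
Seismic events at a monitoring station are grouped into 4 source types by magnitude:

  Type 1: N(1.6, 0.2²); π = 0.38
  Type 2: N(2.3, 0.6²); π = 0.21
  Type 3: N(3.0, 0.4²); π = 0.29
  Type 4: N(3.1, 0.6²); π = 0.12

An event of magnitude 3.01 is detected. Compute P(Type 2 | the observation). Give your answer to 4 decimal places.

Apply Bayes' rule: the posterior for each component is proportional to its prior times its likelihood at x.
Evaluate each component's likelihood at the observed value:
  p_1 = (1/(0.2·√(2π)))·exp(−(3.01−1.6)²/(2·0.2²)) = 1.994711·exp(-24.85125) = 3.21454e-11
  p_2 = (1/(0.6·√(2π)))·exp(−(3.01−2.3)²/(2·0.6²)) = 0.664904·exp(-0.70014) = 0.330136
  p_3 = (1/(0.4·√(2π)))·exp(−(3.01−3.0)²/(2·0.4²)) = 0.997356·exp(-0.00031) = 0.997044
  p_4 = (1/(0.6·√(2π)))·exp(−(3.01−3.1)²/(2·0.6²)) = 0.664904·exp(-0.01125) = 0.657466
Prior × likelihood for each component:
  w_1·p_1 = 0.38 × 3.21454e-11 = 1.22153e-11
  w_2·p_2 = 0.21 × 0.330136 = 0.0693285
  w_3·p_3 = 0.29 × 0.997044 = 0.289143
  w_4·p_4 = 0.12 × 0.657466 = 0.0788959
Marginal: 1.22153e-11 + 0.0693285 + 0.289143 + 0.0788959 = 0.437367
P(Type 2 | the observation) = 0.0693285 / 0.437367 ≈ 0.1585

0.1585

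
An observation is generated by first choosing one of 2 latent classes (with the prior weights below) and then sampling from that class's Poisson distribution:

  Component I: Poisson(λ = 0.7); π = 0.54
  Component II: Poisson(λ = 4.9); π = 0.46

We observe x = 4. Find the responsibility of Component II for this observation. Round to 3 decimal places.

Apply Bayes' rule: the posterior for each component is proportional to its prior times its likelihood at x.
Poisson probabilities:
  L_I = e^(−0.7)·0.7^4/4! = 0.00496792
  L_II = e^(−4.9)·4.9^4/4! = 0.178867
Multiply by the mixture weights:
  π_I·L_I = 0.54 × 0.00496792 = 0.00268268
  π_II·L_II = 0.46 × 0.178867 = 0.0822788
Evidence: 0.00268268 + 0.0822788 = 0.0849615
Responsibility of Component II: 0.0822788 / 0.0849615 ≈ 0.968

0.968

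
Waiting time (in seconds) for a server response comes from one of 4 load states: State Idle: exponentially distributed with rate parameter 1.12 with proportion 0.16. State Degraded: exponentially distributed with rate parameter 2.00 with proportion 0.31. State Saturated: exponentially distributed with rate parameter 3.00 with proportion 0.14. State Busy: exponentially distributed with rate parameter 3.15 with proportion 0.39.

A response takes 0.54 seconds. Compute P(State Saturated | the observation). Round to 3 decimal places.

0.135

By Bayes' theorem, P(k | x) = π_k f_k(x) / Σ_j π_j f_j(x).
Component likelihoods at x = 0.54 seconds:
  L_Idle = 1.12·e^(−1.12·0.54) = 1.12·e^(−0.6048) = 0.611726
  L_Degraded = 2.00·e^(−2.00·0.54) = 2.00·e^(−1.0800) = 0.679191
  L_Saturated = 3.00·e^(−3.00·0.54) = 3.00·e^(−1.6200) = 0.593696
  L_Busy = 3.15·e^(−3.15·0.54) = 3.15·e^(−1.7010) = 0.574878
Unnormalised posteriors:
  π_Idle·L_Idle = 0.16 × 0.611726 = 0.0978761
  π_Degraded·L_Degraded = 0.31 × 0.679191 = 0.210549
  π_Saturated·L_Saturated = 0.14 × 0.593696 = 0.0831175
  π_Busy·L_Busy = 0.39 × 0.574878 = 0.224202
Evidence: 0.0978761 + 0.210549 + 0.0831175 + 0.224202 = 0.615745
Responsibility of State Saturated: 0.0831175 / 0.615745 ≈ 0.135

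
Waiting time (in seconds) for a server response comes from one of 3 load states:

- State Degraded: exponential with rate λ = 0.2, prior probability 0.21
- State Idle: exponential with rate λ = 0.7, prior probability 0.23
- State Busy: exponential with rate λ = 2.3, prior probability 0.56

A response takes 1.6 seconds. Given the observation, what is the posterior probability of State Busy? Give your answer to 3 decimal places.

Apply Bayes' rule: the posterior for each component is proportional to its prior times its likelihood at x.
Evaluate each component's likelihood at the observed value:
  L_Degraded = 0.2·e^(−0.2·1.6) = 0.2·e^(−0.3200) = 0.14523
  L_Idle = 0.7·e^(−0.7·1.6) = 0.7·e^(−1.1200) = 0.228396
  L_Busy = 2.3·e^(−2.3·1.6) = 2.3·e^(−3.6800) = 0.0580128
Unnormalised posteriors:
  w_Degraded·L_Degraded = 0.21 × 0.14523 = 0.0304983
  w_Idle·L_Idle = 0.23 × 0.228396 = 0.052531
  w_Busy·L_Busy = 0.56 × 0.0580128 = 0.0324872
Sum: 0.0304983 + 0.052531 + 0.0324872 = 0.115516
Responsibility of State Busy: 0.0324872 / 0.115516 ≈ 0.281

0.281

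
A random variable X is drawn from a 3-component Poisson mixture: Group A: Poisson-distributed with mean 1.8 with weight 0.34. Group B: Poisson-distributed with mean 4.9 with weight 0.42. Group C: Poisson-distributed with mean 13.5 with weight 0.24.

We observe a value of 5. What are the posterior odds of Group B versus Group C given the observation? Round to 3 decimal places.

59.880

Only the two components matter; the odds are (π_i f_i(x)) / (π_j f_j(x)).
Evaluate each component's likelihood at the observed value:
  p_A = 0.0260286
  p_B = 0.17529
  p_C = 0.00512286
0.0736216 / 0.00122949 ≈ 59.880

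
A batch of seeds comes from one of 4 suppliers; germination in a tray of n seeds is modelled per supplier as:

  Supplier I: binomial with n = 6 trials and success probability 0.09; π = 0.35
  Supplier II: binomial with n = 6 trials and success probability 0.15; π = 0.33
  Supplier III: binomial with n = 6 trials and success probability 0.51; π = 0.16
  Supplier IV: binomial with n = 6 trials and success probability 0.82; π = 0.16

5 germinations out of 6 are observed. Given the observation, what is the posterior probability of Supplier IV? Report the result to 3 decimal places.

0.796

Posterior ∝ prior × likelihood, so P(k | x) ∝ π_k f_k(x); normalise over all components.
Component likelihoods at x = 5 germinations out of 6:
  f_I = C(6,5)·0.09^5·0.91^1 = 6·5.9049e-06·0.91 = 3.22408e-05
  f_II = C(6,5)·0.15^5·0.85^1 = 6·7.59375e-05·0.85 = 0.000387281
  f_III = C(6,5)·0.51^5·0.49^1 = 6·0.0345025·0.49 = 0.101437
  f_IV = C(6,5)·0.82^5·0.18^1 = 6·0.37074·0.18 = 0.400399
Multiply by the mixture weights:
  π_I·f_I = 0.35 × 3.22408e-05 = 1.12843e-05
  π_II·f_II = 0.33 × 0.000387281 = 0.000127803
  π_III·f_III = 0.16 × 0.101437 = 0.01623
  π_IV·f_IV = 0.16 × 0.400399 = 0.0640638
Sum: 1.12843e-05 + 0.000127803 + 0.01623 + 0.0640638 = 0.0804329
P(Supplier IV | 5 germinations out of 6) ≈ 0.796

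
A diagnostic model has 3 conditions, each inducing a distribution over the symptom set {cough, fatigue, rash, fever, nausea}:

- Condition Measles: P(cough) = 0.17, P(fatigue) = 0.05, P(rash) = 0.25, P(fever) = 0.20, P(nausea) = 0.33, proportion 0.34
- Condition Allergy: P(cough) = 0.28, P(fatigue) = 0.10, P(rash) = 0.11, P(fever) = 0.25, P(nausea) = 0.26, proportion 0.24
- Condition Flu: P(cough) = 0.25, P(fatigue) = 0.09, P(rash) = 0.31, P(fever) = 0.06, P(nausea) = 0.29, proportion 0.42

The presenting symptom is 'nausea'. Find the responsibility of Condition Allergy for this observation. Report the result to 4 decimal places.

Posterior ∝ prior × likelihood, so P(k | x) ∝ π_k f_k(x); normalise over all components.
Categorical probabilities:
  p_Measles = P(nausea | comp) = 0.33
  p_Allergy = P(nausea | comp) = 0.26
  p_Flu = P(nausea | comp) = 0.29
Prior × likelihood for each component:
  π_Measles·p_Measles = 0.34 × 0.33 = 0.1122
  π_Allergy·p_Allergy = 0.24 × 0.26 = 0.0624
  π_Flu·p_Flu = 0.42 × 0.29 = 0.1218
Denominator: 0.1122 + 0.0624 + 0.1218 = 0.2964
Responsibility of Condition Allergy: 0.0624 / 0.2964 ≈ 0.2105

0.2105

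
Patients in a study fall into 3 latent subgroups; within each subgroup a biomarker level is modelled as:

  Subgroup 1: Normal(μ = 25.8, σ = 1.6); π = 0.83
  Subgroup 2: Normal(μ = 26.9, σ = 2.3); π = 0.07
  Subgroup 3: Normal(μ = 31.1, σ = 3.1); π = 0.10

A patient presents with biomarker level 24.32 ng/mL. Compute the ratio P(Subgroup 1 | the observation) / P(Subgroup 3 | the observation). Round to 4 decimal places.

114.6103

Only the two components matter; the odds are (w_i f_i(x)) / (w_j f_j(x)).
Evaluate each component's likelihood at the observed value:
  p_1 = (1/(1.6·√(2π)))·exp(−(24.32−25.8)²/(2·1.6²)) = 0.249339·exp(-0.42781) = 0.162552
  p_2 = (1/(2.3·√(2π)))·exp(−(24.32−26.9)²/(2·2.3²)) = 0.173453·exp(-0.62915) = 0.0924584
  p_3 = (1/(3.1·√(2π)))·exp(−(24.32−31.1)²/(2·3.1²)) = 0.128691·exp(-2.39170) = 0.0117719
Posterior odds = (w_1·p_1) / (w_3·p_3) = (0.83·0.162552) / (0.10·0.0117719) = 0.134919 / 0.00117719 ≈ 114.6103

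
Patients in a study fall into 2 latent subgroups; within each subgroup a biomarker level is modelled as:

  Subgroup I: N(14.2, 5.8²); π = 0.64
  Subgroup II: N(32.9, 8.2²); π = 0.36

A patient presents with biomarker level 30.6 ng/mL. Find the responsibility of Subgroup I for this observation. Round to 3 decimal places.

0.046

The responsibility of component k is π_k f_k(x) divided by Σ_j π_j f_j(x).
Component likelihoods at x = 30.6 ng/mL:
  f_I = 0.00126281
  f_II = 0.0467749
Multiply by the mixture weights:
  π_I·f_I = 0.64 × 0.00126281 = 0.000808196
  π_II·f_II = 0.36 × 0.0467749 = 0.0168389
Evidence: 0.000808196 + 0.0168389 = 0.0176471
Responsibility of Subgroup I: 0.000808196 / 0.0176471 ≈ 0.046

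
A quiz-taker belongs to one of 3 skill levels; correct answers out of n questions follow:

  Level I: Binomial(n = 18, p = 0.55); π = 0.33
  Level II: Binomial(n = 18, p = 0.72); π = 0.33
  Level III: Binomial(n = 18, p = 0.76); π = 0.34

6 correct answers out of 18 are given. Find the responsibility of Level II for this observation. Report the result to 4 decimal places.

P(component k | x) = w_k·f_k(x) / marginal(x), where marginal(x) = Σ_j w_j·f_j(x).
Component likelihoods at x = 6 correct answers out of 18:
  p_I = C(18,6)·0.55^6·0.45^12 = 18564·0.0276806·6.89525e-05 = 0.0354322
  p_II = C(18,6)·0.72^6·0.28^12 = 18564·0.139314·2.32218e-07 = 0.000600569
  p_III = C(18,6)·0.76^6·0.24^12 = 18564·0.1927·3.65203e-08 = 0.000130644
Weight by the priors:
  w_I·p_I = 0.33 × 0.0354322 = 0.0116926
  w_II·p_II = 0.33 × 0.000600569 = 0.000198188
  w_III·p_III = 0.34 × 0.000130644 = 4.44188e-05
Evidence: 0.0116926 + 0.000198188 + 4.44188e-05 = 0.0119352
P(Level II | the observation) ≈ 0.0166

0.0166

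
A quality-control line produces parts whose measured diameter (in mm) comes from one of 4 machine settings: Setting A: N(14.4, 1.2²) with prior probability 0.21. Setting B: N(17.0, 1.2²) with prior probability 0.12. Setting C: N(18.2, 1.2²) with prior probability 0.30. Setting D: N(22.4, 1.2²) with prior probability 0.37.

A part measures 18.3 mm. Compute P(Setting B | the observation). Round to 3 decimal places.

The responsibility of component k is π_k f_k(x) divided by Σ_j π_j f_j(x).
Normal densities:
  L_A = (1/(1.2·√(2π)))·exp(−(18.3−14.4)²/(2·1.2²)) = 0.332452·exp(-5.28125) = 0.00169087
  L_B = (1/(1.2·√(2π)))·exp(−(18.3−17.0)²/(2·1.2²)) = 0.332452·exp(-0.58681) = 0.184877
  L_C = (1/(1.2·√(2π)))·exp(−(18.3−18.2)²/(2·1.2²)) = 0.332452·exp(-0.00347) = 0.3313
  L_D = (1/(1.2·√(2π)))·exp(−(18.3−22.4)²/(2·1.2²)) = 0.332452·exp(-5.83681) = 0.000970144
Unnormalised posteriors:
  π_A·L_A = 0.21 × 0.00169087 = 0.000355083
  π_B·L_B = 0.12 × 0.184877 = 0.0221852
  π_C·L_C = 0.30 × 0.3313 = 0.0993899
  π_D·L_D = 0.37 × 0.000970144 = 0.000358953
Marginal: 0.000355083 + 0.0221852 + 0.0993899 + 0.000358953 = 0.122289
So the posterior for Setting B is 0.0221852 / 0.122289 ≈ 0.181.

0.181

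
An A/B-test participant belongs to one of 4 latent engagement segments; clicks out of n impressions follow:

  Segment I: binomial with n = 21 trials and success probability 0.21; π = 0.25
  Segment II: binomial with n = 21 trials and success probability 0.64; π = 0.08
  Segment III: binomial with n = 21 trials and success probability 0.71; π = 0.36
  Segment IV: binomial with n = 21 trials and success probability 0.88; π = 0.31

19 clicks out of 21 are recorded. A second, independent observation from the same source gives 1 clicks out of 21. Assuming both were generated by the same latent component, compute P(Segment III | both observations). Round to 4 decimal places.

0.2319

By Bayes' theorem, P(k | x) = w_k f_k(x) / Σ_j w_j f_j(x).
Since both observations come from the same component, the likelihood for component k is f_k(x₁)·f_k(x₂).
  p_I = [C(21,19)·0.21^19·0.79^2 = 210·1.32485e-13·0.6241 = 1.73636e-11] × [0.0395349] = 6.86468e-13
  p_II = [C(21,19)·0.64^19·0.36^2 = 210·0.000207692·0.1296 = 0.00565254] × [1.79659e-08] = 1.01553e-10
  p_III = [C(21,19)·0.71^19·0.29^2 = 210·0.00149248·0.0841 = 0.0263587] × [2.63899e-10] = 6.95603e-12
  p_IV = [C(21,19)·0.88^19·0.12^2 = 210·0.0881395·0.0144 = 0.266534] × [7.08479e-18] = 1.88834e-18
Weight by the priors:
  w_I·p_I = 0.25 × 6.86468e-13 = 1.71617e-13
  w_II·p_II = 0.08 × 1.01553e-10 = 8.12425e-12
  w_III·p_III = 0.36 × 6.95603e-12 = 2.50417e-12
  w_IV·p_IV = 0.31 × 1.88834e-18 = 5.85384e-19
Evidence: 1.71617e-13 + 8.12425e-12 + 2.50417e-12 + 5.85384e-19 = 1.08e-11
Responsibility of Segment III: 2.50417e-12 / 1.08e-11 ≈ 0.2319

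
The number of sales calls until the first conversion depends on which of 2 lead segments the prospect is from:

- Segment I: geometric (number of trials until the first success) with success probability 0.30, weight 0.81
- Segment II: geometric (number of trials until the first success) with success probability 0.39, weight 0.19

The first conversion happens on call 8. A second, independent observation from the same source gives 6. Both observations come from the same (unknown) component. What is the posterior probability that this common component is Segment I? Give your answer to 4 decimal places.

Posterior ∝ prior × likelihood, so P(k | x) ∝ π_k f_k(x); normalise over all components.
Since both observations come from the same component, the likelihood for component k is f_k(x₁)·f_k(x₂).
  f_I = [0.30·(1−0.30)^7 = 0.30·0.0823543 = 0.0247063] × [0.050421] = 0.00124572
  f_II = [0.39·(1−0.39)^7 = 0.39·0.0314274 = 0.0122567] × [0.0329393] = 0.000403726
Prior × likelihood for each component:
  π_I·f_I = 0.81 × 0.00124572 = 0.00100903
  π_II·f_II = 0.19 × 0.000403726 = 7.6708e-05
Marginal: 0.00100903 + 7.6708e-05 = 0.00108574
P(Segment I | x) = 0.00100903 / 0.00108574 ≈ 0.9293

0.9293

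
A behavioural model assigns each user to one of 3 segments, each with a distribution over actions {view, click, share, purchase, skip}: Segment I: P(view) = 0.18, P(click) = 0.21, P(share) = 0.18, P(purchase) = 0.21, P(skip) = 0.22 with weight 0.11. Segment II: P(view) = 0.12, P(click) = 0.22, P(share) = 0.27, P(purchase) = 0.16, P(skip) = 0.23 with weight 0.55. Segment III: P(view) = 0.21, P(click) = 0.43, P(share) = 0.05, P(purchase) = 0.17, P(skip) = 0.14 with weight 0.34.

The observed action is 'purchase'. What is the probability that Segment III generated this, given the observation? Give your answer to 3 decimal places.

P(component k | x) = P(Z=k)·f_k(x) / marginal(x), where marginal(x) = Σ_j P(Z=j)·f_j(x).
Evaluate each component's likelihood at the observed value:
  L_I = P(purchase | comp) = 0.21
  L_II = P(purchase | comp) = 0.16
  L_III = P(purchase | comp) = 0.17
Multiply by the mixture weights:
  P(Z=I)·L_I = 0.11 × 0.21 = 0.0231
  P(Z=II)·L_II = 0.55 × 0.16 = 0.088
  P(Z=III)·L_III = 0.34 × 0.17 = 0.0578
Denominator: 0.0231 + 0.088 + 0.0578 = 0.1689
Responsibility of Segment III: 0.0578 / 0.1689 ≈ 0.342

0.342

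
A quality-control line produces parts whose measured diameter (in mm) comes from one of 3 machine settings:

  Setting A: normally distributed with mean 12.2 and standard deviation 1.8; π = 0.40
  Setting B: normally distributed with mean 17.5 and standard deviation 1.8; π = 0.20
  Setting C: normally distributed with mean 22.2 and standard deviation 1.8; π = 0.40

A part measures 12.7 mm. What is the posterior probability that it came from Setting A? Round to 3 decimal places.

Apply Bayes' rule: the posterior for each component is proportional to its prior times its likelihood at x.
Component likelihoods at x = 12.7 mm:
  L_A = 0.213247
  L_B = 0.0063311
  L_C = 1.98159e-07
Prior × likelihood for each component:
  π_A·L_A = 0.40 × 0.213247 = 0.0852987
  π_B·L_B = 0.20 × 0.0063311 = 0.00126622
  π_C·L_C = 0.40 × 1.98159e-07 = 7.92637e-08
Denominator: 0.0852987 + 0.00126622 + 7.92637e-08 = 0.086565
P(Setting A | data) ≈ 0.985

0.985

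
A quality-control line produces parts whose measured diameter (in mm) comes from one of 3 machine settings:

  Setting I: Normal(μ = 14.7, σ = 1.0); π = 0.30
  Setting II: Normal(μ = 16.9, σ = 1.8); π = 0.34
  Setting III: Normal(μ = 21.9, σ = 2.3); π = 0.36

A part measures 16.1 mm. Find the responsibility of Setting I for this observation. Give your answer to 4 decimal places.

Posterior ∝ prior × likelihood, so P(k | x) ∝ w_k f_k(x); normalise over all components.
Evaluate each component's likelihood at the observed value:
  L_I = (1/(1.0·√(2π)))·exp(−(16.1−14.7)²/(2·1.0²)) = 0.398942·exp(-0.98000) = 0.149727
  L_II = (1/(1.8·√(2π)))·exp(−(16.1−16.9)²/(2·1.8²)) = 0.221635·exp(-0.09877) = 0.200791
  L_III = (1/(2.3·√(2π)))·exp(−(16.1−21.9)²/(2·2.3²)) = 0.173453·exp(-3.17958) = 0.00721616
Prior × likelihood for each component:
  w_I·L_I = 0.30 × 0.149727 = 0.0449182
  w_II·L_II = 0.34 × 0.200791 = 0.0682689
  w_III·L_III = 0.36 × 0.00721616 = 0.00259782
Marginal: 0.0449182 + 0.0682689 + 0.00259782 = 0.115785
P(Setting I | data) = 0.0449182 / 0.115785 ≈ 0.3879

0.3879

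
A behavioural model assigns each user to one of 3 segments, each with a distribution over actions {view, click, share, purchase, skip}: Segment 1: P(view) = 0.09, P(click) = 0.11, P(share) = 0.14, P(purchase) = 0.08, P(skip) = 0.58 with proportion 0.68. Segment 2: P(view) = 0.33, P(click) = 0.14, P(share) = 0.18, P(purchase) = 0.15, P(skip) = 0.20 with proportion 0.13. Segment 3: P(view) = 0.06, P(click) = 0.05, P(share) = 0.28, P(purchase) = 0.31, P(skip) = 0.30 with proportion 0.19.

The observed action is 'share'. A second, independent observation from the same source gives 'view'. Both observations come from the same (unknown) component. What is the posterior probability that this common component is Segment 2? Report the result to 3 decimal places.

Posterior ∝ prior × likelihood, so P(k | x) ∝ w_k f_k(x); normalise over all components.
Since both observations come from the same component, the likelihood for component k is f_k(x₁)·f_k(x₂).
  f_1 = [0.14] × [0.09] = 0.0126
  f_2 = [0.18] × [0.33] = 0.0594
  f_3 = [0.28] × [0.06] = 0.0168
Weight by the priors:
  w_1·f_1 = 0.68 × 0.0126 = 0.008568
  w_2·f_2 = 0.13 × 0.0594 = 0.007722
  w_3·f_3 = 0.19 × 0.0168 = 0.003192
Sum: 0.008568 + 0.007722 + 0.003192 = 0.019482
P(Segment 2 | x) = 0.007722 / 0.019482 ≈ 0.396

0.396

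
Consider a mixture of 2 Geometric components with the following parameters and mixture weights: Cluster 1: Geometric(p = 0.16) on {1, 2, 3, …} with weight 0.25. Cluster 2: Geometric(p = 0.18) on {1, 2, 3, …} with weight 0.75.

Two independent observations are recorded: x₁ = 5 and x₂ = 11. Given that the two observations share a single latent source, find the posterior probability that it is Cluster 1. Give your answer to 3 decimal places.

Posterior ∝ prior × likelihood, so P(k | x) ∝ w_k f_k(x); normalise over all components.
Since both observations come from the same component, the likelihood for component k is f_k(x₁)·f_k(x₂).
  f_1 = [0.16·(1−0.16)^4 = 0.16·0.497871 = 0.0796594] × [0.0279842] = 0.0022292
  f_2 = [0.18·(1−0.18)^4 = 0.18·0.452122 = 0.0813819] × [0.0247406] = 0.00201344
Unnormalised posteriors:
  w_1·f_1 = 0.25 × 0.0022292 = 0.000557301
  w_2·f_2 = 0.75 × 0.00201344 = 0.00151008
Marginal: 0.000557301 + 0.00151008 = 0.00206738
Responsibility of Cluster 1: 0.000557301 / 0.00206738 ≈ 0.270

0.270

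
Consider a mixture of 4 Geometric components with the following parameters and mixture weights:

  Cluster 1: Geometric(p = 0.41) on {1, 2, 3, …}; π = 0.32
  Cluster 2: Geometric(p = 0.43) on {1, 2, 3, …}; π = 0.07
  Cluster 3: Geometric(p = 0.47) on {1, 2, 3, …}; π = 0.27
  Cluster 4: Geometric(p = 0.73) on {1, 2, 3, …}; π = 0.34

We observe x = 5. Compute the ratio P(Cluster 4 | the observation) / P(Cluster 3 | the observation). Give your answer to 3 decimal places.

The posterior odds equal the prior odds times the likelihood ratio: (π_i/π_j)·(f_i(x)/f_j(x)).
Component likelihoods at x = 5:
  L_1 = 0.41·(1−0.41)^4 = 0.41·0.121174 = 0.0496812
  L_2 = 0.43·(1−0.43)^4 = 0.43·0.10556 = 0.0453908
  L_3 = 0.47·(1−0.47)^4 = 0.47·0.0789048 = 0.0370853
  L_4 = 0.73·(1−0.73)^4 = 0.73·0.00531441 = 0.00387952
0.00131904 / 0.010013 ≈ 0.132

0.132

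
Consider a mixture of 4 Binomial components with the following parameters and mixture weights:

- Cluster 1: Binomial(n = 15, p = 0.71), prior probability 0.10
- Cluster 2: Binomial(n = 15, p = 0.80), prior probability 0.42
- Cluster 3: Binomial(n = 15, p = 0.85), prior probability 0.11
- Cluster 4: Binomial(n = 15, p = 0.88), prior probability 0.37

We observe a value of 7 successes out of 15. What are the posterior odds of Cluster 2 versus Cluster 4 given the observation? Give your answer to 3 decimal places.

34.681

Since P(k|x) ∝ P(Z=k) f_k(x), the posterior odds are P(Z=i) f_i(x) / (P(Z=j) f_j(x)).
Evaluate each component's likelihood at the observed value:
  L_1 = C(15,7)·0.71^7·0.29^8 = 6435·0.0909512·5.00246e-05 = 0.029278
  L_2 = C(15,7)·0.80^7·0.20^8 = 6435·0.209715·2.56e-06 = 0.00345476
  L_3 = C(15,7)·0.85^7·0.15^8 = 6435·0.320577·2.56289e-07 = 0.000528702
  L_4 = C(15,7)·0.88^7·0.12^8 = 6435·0.408676·4.29982e-08 = 0.000113078
0.001451 / 4.18388e-05 ≈ 34.681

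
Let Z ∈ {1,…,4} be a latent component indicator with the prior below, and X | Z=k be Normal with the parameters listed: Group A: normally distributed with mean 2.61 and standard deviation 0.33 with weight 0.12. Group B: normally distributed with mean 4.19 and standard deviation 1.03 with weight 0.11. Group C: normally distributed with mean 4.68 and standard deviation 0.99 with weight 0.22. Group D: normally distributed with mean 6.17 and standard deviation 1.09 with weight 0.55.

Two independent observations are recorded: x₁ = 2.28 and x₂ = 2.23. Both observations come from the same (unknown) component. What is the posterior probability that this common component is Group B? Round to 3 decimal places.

0.009

Apply Bayes' rule: the posterior for each component is proportional to its prior times its likelihood at x.
Since both observations come from the same component, the likelihood for component k is f_k(x₁)·f_k(x₂).
  p_A = [0.733245] × [0.622962] = 0.456784
  p_B = [0.069402] × [0.0633528] = 0.00439681
  p_C = [0.0213359] × [0.0188531] = 0.000402249
  p_D = [0.000627787] × [0.000532425] = 3.3425e-07
Multiply by the mixture weights:
  π_A·p_A = 0.12 × 0.456784 = 0.054814
  π_B·p_B = 0.11 × 0.00439681 = 0.00048365
  π_C·p_C = 0.22 × 0.000402249 = 8.84948e-05
  π_D·p_D = 0.55 × 3.3425e-07 = 1.83837e-07
Denominator: 0.054814 + 0.00048365 + 8.84948e-05 + 1.83837e-07 = 0.0553864
P(Group B | x₁, x₂) = 0.00048365 / 0.0553864 ≈ 0.009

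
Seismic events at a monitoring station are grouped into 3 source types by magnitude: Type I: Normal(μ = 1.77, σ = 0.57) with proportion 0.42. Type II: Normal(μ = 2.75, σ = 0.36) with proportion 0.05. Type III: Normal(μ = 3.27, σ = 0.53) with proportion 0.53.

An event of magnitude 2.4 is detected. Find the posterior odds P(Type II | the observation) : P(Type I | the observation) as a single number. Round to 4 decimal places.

0.2164

Only the two components matter; the odds are (π_i f_i(x)) / (π_j f_j(x)).
Normal densities:
  L_I = 0.379985
  L_II = 0.690807
  L_III = 0.195668
Posterior odds = (π_II·L_II) / (π_I·L_I) = (0.05·0.690807) / (0.42·0.379985) = 0.0345403 / 0.159594 ≈ 0.2164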